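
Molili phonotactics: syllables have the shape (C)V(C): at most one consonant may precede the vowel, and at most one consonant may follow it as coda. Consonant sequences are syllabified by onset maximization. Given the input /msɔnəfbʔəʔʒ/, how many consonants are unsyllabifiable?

3

Syllabifying with onset maximization leaves /m/, /b/, /ʒ/ stranded (at most one coda consonant is licensed; onsets are limited to one consonant).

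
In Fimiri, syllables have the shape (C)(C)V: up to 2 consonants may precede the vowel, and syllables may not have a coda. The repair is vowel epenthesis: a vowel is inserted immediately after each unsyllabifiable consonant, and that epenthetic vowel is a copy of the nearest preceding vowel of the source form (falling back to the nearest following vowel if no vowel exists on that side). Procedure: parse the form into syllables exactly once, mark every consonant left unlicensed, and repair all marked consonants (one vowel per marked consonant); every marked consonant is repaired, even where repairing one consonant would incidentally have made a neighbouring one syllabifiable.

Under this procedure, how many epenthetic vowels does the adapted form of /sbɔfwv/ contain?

The unsyllabifiable consonants are /f/, /w/, /v/; each receives one epenthetic vowel.

3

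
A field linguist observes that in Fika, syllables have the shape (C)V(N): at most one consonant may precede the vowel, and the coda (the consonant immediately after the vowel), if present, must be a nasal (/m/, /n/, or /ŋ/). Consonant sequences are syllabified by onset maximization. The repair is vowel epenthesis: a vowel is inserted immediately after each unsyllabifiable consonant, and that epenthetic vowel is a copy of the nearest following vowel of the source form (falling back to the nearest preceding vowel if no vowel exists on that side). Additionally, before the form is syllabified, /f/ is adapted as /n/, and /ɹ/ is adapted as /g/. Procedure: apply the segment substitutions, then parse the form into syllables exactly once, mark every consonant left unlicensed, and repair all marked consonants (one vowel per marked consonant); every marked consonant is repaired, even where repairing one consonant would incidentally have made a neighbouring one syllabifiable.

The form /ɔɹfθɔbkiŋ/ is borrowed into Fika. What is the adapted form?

ɔgɔnɔθɔbikiŋ

Substitution: /ɹ/ → /g/, /f/ → /n/, giving /ɔgnθɔbkiŋ/.
Under (C)V(N), the unsyllabifiable consonants are /g/, /n/, /b/ (only a nasal (/m/, /n/, or /ŋ/) is licensed in coda position; onsets are limited to one consonant).
Epenthesis after each stranded consonant: /g/ → /gɔ/, /n/ → /nɔ/, /b/ → /bi/.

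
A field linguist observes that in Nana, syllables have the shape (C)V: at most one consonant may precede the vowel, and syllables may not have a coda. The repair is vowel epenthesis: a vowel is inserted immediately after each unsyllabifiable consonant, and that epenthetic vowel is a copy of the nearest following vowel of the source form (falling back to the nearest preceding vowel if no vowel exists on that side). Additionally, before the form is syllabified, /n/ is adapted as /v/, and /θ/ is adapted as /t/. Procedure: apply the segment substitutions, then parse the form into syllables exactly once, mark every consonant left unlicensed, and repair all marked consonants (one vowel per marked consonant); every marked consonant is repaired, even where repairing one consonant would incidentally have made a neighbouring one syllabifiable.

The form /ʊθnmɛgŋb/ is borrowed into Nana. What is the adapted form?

Substitution: /θ/ → /t/, /n/ → /v/, giving /ʊtvmɛgŋb/.
The consonants /t/, /v/, /g/, /ŋ/, /b/ cannot be parsed into a legal (C)V syllable (no codas are permitted; onsets are limited to one consonant).
Each unlicensed consonant becomes the onset of a new syllable: /t/ → /tɛ/, /v/ → /vɛ/, /g/ → /gɛ/, /ŋ/ → /ŋɛ/, /b/ → /bɛ/.

ʊtɛvɛmɛgɛŋɛbɛ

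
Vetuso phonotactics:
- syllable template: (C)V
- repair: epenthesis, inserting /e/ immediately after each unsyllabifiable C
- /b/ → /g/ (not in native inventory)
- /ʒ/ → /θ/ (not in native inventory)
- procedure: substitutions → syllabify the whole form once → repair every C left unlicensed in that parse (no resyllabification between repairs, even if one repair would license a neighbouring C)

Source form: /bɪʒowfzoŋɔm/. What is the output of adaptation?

gɪθowefezoŋɔme

Substitution: /b/ → /g/, /ʒ/ → /θ/, giving /gɪθowfzoŋɔm/.
Syllabifying with onset maximization leaves /w/, /f/, /m/ stranded (no codas are permitted; onsets are limited to one consonant).
Each unlicensed consonant becomes the onset of a new syllable: /w/ → /we/, /f/ → /fe/, /m/ → /me/.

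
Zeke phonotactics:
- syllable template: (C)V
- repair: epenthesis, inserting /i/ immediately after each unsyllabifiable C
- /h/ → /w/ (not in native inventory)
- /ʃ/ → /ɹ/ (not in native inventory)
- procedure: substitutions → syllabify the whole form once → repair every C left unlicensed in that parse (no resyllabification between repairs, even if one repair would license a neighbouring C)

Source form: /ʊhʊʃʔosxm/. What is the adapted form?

Substitution: /h/ → /w/, /ʃ/ → /ɹ/, giving /ʊwʊɹʔosxm/.
Syllabifying with onset maximization leaves /ɹ/, /s/, /x/, /m/ stranded (no codas are permitted; onsets are limited to one consonant).
Epenthesis after each stranded consonant: /ɹ/ → /ɹi/, /s/ → /si/, /x/ → /xi/, /m/ → /mi/.

ʊwʊɹiʔosiximi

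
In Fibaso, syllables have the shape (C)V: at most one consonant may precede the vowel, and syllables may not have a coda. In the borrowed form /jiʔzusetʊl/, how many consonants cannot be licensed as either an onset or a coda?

Syllabifying with onset maximization leaves /ʔ/, /l/ stranded (no codas are permitted; onsets are limited to one consonant).

2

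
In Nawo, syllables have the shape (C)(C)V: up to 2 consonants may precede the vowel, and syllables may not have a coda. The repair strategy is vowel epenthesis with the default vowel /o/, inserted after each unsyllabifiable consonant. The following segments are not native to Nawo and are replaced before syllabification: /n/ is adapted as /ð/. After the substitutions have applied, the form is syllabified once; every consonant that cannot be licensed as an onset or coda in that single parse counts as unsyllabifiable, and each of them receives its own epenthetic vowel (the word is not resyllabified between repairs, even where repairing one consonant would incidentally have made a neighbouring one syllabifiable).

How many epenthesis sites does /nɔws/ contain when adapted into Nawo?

2

After substitution the input is /ðɔws/.
The unsyllabifiable consonants are /w/, /s/; each receives one epenthetic vowel.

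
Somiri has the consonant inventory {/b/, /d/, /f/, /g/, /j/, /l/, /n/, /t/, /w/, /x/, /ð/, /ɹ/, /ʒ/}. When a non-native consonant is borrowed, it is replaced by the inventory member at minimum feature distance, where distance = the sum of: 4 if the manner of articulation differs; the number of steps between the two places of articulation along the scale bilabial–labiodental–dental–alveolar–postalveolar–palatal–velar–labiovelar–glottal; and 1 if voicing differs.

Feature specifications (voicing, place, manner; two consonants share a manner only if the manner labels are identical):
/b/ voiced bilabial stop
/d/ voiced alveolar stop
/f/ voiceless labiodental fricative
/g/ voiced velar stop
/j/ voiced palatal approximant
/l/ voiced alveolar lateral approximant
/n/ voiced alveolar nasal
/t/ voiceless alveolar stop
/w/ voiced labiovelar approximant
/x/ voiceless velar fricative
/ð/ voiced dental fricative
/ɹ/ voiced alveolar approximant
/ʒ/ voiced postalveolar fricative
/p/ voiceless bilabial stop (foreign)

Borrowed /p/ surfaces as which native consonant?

/b/ is closest: same manner (stop), place distance 0 (bilabial→bilabial), voicing differs (+1); total 1. Next closest is /t/ at distance 3.

b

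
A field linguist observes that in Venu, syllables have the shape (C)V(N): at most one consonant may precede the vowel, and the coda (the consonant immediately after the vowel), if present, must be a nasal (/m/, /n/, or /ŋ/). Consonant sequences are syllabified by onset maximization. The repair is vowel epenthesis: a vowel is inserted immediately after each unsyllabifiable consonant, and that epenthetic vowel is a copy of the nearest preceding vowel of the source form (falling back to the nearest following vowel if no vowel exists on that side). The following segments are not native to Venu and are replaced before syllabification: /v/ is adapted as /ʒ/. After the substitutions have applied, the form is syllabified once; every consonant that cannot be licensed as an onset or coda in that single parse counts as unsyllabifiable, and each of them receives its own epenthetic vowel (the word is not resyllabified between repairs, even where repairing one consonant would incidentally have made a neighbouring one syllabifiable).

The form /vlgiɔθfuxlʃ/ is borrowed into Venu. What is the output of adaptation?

Substitution: /v/ → /ʒ/, giving /ʒlgiɔθfuxlʃ/.
The consonants /ʒ/, /l/, /θ/, /x/, /l/, /ʃ/ cannot be parsed into a legal (C)V(N) syllable (only a nasal (/m/, /n/, or /ŋ/) is licensed in coda position; onsets are limited to one consonant).
Each unlicensed consonant becomes the onset of a new syllable: /ʒ/ → /ʒi/, /l/ → /li/, /θ/ → /θɔ/, /x/ → /xu/, /l/ → /lu/, /ʃ/ → /ʃu/.

ʒiligiɔθɔfuxuluʃu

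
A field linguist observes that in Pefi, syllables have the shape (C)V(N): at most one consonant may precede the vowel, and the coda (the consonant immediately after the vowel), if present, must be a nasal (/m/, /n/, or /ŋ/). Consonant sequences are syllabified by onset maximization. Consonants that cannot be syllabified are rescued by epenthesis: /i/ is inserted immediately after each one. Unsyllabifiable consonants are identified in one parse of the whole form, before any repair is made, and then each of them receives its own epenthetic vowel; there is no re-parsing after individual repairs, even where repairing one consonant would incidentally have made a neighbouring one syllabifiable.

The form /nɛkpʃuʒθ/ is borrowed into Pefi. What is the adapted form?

The consonants /k/, /p/, /ʒ/, /θ/ cannot be parsed into a legal (C)V(N) syllable (only a nasal (/m/, /n/, or /ŋ/) is licensed in coda position; onsets are limited to one consonant).
Inserting the epenthetic vowel yields /k/ → /ki/, /p/ → /pi/, /ʒ/ → /ʒi/, /θ/ → /θi/.

nɛkipiʃuʒiθi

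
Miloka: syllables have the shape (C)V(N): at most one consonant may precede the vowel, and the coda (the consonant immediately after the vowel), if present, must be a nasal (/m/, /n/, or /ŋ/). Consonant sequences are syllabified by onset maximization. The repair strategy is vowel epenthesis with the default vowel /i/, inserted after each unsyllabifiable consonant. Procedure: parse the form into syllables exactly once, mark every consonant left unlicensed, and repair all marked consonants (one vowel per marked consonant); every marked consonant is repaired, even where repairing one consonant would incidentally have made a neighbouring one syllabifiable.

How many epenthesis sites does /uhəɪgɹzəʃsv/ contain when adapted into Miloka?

5

The unsyllabifiable consonants are /g/, /ɹ/, /ʃ/, /s/, /v/; each receives one epenthetic vowel.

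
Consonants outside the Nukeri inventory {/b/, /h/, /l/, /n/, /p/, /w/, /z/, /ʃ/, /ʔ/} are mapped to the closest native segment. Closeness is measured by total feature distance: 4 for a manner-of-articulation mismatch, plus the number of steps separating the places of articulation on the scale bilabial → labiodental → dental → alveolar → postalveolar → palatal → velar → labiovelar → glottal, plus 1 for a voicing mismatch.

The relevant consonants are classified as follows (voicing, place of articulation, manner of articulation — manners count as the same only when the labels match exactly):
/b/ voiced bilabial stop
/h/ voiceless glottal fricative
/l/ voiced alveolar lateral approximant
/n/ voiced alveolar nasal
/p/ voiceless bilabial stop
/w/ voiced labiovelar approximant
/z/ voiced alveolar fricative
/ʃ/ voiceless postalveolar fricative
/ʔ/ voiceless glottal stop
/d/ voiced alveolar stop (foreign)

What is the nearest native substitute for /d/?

b

/b/ is closest: same manner (stop), place distance 3 (alveolar→bilabial), same voicing; total 3. Next closest is /l/ at distance 4.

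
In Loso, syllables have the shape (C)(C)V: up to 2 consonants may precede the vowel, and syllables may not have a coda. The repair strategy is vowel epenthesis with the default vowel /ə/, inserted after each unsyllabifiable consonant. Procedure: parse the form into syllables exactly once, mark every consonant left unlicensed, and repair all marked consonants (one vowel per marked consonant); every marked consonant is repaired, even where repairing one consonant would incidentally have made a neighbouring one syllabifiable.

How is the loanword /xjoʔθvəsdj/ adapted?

Under (C)(C)V, the unsyllabifiable consonants are /ʔ/, /s/, /d/, /j/ (no codas are permitted; onsets may contain at most 2 consonants).
Epenthesis after each stranded consonant: /ʔ/ → /ʔə/, /s/ → /sə/, /d/ → /də/, /j/ → /jə/.

xjoʔəθvəsədəjə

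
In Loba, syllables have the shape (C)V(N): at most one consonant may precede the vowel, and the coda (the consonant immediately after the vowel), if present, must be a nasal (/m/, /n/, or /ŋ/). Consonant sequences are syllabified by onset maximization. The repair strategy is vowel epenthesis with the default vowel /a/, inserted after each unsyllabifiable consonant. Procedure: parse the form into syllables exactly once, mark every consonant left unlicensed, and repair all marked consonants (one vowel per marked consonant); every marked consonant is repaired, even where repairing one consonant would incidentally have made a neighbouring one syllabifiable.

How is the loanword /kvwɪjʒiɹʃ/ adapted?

kavawɪjaʒiɹaʃa

Syllabifying with onset maximization leaves /k/, /v/, /j/, /ɹ/, /ʃ/ stranded (only a nasal (/m/, /n/, or /ŋ/) is licensed in coda position; onsets are limited to one consonant).
Epenthesis after each stranded consonant: /k/ → /ka/, /v/ → /va/, /j/ → /ja/, /ɹ/ → /ɹa/, /ʃ/ → /ʃa/.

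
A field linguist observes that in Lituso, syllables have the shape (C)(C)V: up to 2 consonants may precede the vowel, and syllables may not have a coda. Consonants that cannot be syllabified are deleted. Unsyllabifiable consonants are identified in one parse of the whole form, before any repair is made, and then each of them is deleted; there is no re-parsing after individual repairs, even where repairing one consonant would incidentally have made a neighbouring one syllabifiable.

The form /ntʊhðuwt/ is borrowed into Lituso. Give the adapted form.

Under (C)(C)V, the unsyllabifiable consonants are /w/, /t/ (no codas are permitted; onsets may contain at most 2 consonants).
Deletion applies to /w/, /t/.

ntʊhðu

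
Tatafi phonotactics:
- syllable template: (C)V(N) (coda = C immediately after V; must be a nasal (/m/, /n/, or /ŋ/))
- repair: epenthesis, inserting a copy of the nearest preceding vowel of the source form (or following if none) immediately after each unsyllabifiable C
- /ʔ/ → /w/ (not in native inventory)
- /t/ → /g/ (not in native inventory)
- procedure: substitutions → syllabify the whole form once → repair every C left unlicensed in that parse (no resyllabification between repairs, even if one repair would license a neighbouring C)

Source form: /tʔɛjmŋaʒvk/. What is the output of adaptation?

gɛwɛjɛmɛŋaʒavaka

Substitution: /t/ → /g/, /ʔ/ → /w/, giving /gwɛjmŋaʒvk/.
Under (C)V(N), the unsyllabifiable consonants are /g/, /j/, /m/, /ʒ/, /v/, /k/ (only a nasal (/m/, /n/, or /ŋ/) is licensed in coda position; onsets are limited to one consonant).
Epenthesis after each stranded consonant: /g/ → /gɛ/, /j/ → /jɛ/, /m/ → /mɛ/, /ʒ/ → /ʒa/, /v/ → /va/, /k/ → /ka/.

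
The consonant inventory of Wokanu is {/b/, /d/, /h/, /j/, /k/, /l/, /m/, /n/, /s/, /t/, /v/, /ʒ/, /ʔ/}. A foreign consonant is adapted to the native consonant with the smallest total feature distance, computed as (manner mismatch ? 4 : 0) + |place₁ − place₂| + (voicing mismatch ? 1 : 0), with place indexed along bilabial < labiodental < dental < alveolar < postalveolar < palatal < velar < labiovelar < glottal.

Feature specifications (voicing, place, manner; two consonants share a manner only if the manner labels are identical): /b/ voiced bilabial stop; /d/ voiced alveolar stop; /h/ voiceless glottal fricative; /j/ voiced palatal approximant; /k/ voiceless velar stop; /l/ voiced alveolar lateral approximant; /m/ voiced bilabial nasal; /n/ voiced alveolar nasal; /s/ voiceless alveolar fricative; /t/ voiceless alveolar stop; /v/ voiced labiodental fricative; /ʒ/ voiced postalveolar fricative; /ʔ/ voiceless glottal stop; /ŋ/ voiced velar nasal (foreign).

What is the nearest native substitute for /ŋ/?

/n/ is closest: same manner (nasal), place distance 3 (velar→alveolar), same voicing; total 3. Next closest is /j/ at distance 5.

n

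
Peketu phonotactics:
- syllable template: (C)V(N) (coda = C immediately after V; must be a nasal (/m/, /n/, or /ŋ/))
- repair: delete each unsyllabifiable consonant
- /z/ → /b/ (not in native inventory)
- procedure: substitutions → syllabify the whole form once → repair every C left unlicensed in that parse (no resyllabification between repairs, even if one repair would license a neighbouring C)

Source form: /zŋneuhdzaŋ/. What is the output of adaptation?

neubaŋ

Substitution: /z/ → /b/, giving /bŋneuhdbaŋ/.
The consonants /b/, /ŋ/, /h/, /d/ cannot be parsed into a legal (C)V(N) syllable (only a nasal (/m/, /n/, or /ŋ/) is licensed in coda position; onsets are limited to one consonant).
Each unlicensed consonant is deleted: /b/, /ŋ/, /h/, /d/.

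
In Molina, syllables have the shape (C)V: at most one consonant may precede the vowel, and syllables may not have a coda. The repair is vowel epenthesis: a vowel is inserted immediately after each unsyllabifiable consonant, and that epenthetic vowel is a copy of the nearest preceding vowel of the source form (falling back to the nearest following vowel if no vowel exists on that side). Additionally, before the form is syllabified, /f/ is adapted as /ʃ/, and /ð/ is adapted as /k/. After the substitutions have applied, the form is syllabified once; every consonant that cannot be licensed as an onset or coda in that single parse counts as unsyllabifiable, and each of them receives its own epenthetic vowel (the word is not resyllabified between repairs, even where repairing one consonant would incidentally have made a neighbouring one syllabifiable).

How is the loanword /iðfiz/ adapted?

ikiʃizi

Substitution: /ð/ → /k/, /f/ → /ʃ/, giving /ikʃiz/.
The consonants /k/, /z/ cannot be parsed into a legal (C)V syllable (no codas are permitted; onsets are limited to one consonant).
Epenthesis after each stranded consonant: /k/ → /ki/, /z/ → /zi/.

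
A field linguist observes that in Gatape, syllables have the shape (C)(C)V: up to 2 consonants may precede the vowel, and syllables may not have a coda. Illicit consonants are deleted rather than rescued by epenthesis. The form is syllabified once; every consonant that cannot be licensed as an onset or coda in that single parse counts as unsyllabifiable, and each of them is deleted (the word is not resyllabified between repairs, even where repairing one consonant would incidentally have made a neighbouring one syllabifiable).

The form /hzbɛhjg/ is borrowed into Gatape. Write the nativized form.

zbɛ

Syllabifying with onset maximization leaves /h/, /h/, /j/, /g/ stranded (no codas are permitted; onsets may contain at most 2 consonants).
Deletion applies to /h/, /h/, /j/, /g/.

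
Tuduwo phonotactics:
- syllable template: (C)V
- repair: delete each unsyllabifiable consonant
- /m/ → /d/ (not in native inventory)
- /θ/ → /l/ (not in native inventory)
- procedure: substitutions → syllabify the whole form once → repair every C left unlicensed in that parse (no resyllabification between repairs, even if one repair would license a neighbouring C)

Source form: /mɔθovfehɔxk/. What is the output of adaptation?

dɔlofehɔ

Substitution: /m/ → /d/, /θ/ → /l/, giving /dɔlovfehɔxk/.
Under (C)V, the unsyllabifiable consonants are /v/, /x/, /k/ (no codas are permitted; onsets are limited to one consonant).
Deleting the stranded consonants removes /v/, /x/, /k/.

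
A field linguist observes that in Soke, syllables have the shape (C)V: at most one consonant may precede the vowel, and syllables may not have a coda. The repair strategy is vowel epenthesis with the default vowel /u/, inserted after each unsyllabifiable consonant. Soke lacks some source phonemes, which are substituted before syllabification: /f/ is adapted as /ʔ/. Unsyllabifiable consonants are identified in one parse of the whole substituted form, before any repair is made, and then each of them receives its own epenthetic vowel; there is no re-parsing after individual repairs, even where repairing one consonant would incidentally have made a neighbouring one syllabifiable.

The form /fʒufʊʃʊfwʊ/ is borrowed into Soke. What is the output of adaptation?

Substitution: /f/ → /ʔ/, giving /ʔʒuʔʊʃʊʔwʊ/.
The consonants /ʔ/, /ʔ/ cannot be parsed into a legal (C)V syllable (no codas are permitted; onsets are limited to one consonant).
Each unlicensed consonant becomes the onset of a new syllable: /ʔ/ → /ʔu/, /ʔ/ → /ʔu/.

ʔuʒuʔʊʃʊʔuwʊ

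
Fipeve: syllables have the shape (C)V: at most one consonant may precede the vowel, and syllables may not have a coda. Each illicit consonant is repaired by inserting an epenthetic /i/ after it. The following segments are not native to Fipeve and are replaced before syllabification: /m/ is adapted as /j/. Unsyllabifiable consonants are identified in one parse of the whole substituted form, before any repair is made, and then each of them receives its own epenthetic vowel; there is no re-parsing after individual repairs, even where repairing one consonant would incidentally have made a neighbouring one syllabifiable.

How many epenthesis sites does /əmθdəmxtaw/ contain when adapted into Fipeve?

After substitution the input is /əjθdəjxtaw/.
The unsyllabifiable consonants are /j/, /θ/, /j/, /x/, /w/; each receives one epenthetic vowel.

5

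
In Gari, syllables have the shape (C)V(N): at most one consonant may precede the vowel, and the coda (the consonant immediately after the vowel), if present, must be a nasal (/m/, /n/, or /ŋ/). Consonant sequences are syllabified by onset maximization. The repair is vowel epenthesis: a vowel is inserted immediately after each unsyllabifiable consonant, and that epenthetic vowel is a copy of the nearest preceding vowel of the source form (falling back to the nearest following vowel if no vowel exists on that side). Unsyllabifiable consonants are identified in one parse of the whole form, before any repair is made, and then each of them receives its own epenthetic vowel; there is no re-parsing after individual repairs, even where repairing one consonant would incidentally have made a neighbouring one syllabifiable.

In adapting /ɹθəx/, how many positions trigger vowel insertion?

The unsyllabifiable consonants are /ɹ/, /x/; each receives one epenthetic vowel.

2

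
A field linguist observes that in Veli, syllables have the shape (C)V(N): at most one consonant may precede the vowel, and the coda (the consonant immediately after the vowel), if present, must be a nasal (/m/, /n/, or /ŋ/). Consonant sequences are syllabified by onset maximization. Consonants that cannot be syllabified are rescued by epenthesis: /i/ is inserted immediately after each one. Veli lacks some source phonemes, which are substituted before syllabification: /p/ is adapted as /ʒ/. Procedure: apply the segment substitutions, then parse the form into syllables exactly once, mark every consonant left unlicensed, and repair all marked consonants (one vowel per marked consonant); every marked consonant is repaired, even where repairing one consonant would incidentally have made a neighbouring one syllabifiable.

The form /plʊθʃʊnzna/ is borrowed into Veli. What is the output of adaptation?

ʒilʊθiʃʊnzina

Substitution: /p/ → /ʒ/, giving /ʒlʊθʃʊnzna/.
Under (C)V(N), the unsyllabifiable consonants are /ʒ/, /θ/, /z/ (only a nasal (/m/, /n/, or /ŋ/) is licensed in coda position; onsets are limited to one consonant).
Inserting the epenthetic vowel yields /ʒ/ → /ʒi/, /θ/ → /θi/, /z/ → /zi/.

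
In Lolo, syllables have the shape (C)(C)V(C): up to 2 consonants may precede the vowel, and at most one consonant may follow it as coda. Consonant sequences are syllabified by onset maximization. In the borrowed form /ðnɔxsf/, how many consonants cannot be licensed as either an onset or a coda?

2

The consonants /s/, /f/ cannot be parsed into a legal (C)(C)V(C) syllable (at most one coda consonant is licensed; onsets may contain at most 2 consonants).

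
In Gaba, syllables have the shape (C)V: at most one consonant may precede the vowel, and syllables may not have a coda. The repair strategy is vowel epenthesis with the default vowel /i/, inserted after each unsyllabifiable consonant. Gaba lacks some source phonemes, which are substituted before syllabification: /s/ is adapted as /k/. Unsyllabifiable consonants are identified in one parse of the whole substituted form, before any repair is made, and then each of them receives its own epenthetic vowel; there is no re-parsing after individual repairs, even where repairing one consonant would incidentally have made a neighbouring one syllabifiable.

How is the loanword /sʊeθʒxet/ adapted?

Substitution: /s/ → /k/, giving /kʊeθʒxet/.
Under (C)V, the unsyllabifiable consonants are /θ/, /ʒ/, /t/ (no codas are permitted; onsets are limited to one consonant).
Epenthesis after each stranded consonant: /θ/ → /θi/, /ʒ/ → /ʒi/, /t/ → /ti/.

kʊeθiʒixeti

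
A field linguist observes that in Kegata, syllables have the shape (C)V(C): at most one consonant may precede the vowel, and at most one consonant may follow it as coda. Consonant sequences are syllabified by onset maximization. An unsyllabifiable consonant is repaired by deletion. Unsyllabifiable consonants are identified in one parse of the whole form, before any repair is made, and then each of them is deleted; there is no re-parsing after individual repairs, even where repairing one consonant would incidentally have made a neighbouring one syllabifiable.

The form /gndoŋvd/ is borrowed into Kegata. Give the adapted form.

The consonants /g/, /n/, /v/, /d/ cannot be parsed into a legal (C)V(C) syllable (at most one coda consonant is licensed; onsets are limited to one consonant).
Each unlicensed consonant is deleted: /g/, /n/, /v/, /d/.

doŋ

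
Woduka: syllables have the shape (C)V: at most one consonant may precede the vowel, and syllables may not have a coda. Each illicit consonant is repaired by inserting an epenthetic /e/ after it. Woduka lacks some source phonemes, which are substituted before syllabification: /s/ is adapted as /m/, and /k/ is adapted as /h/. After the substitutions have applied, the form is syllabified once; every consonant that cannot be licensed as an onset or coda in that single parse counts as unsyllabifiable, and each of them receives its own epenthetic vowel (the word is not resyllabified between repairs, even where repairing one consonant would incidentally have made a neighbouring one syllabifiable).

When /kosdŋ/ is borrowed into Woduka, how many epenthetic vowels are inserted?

3

After substitution the input is /homdŋ/.
The unsyllabifiable consonants are /m/, /d/, /ŋ/; each receives one epenthetic vowel.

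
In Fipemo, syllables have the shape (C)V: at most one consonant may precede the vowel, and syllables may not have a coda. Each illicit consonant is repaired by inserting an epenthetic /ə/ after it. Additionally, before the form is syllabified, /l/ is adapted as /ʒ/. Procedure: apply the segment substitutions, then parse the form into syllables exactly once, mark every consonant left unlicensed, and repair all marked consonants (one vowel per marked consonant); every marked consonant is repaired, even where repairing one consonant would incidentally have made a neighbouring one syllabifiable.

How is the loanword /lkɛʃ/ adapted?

Substitution: /l/ → /ʒ/, giving /ʒkɛʃ/.
The consonants /ʒ/, /ʃ/ cannot be parsed into a legal (C)V syllable (no codas are permitted; onsets are limited to one consonant).
Inserting the epenthetic vowel yields /ʒ/ → /ʒə/, /ʃ/ → /ʃə/.

ʒəkɛʃə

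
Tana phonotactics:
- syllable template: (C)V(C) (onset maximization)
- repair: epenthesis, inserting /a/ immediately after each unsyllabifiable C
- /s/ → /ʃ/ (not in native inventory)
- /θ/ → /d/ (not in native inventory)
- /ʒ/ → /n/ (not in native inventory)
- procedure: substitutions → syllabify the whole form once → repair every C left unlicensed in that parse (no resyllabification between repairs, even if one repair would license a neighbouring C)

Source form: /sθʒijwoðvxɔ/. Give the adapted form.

Substitution: /s/ → /ʃ/, /θ/ → /d/, /ʒ/ → /n/, giving /ʃdnijwoðvxɔ/.
The consonants /ʃ/, /d/, /v/ cannot be parsed into a legal (C)V(C) syllable (at most one coda consonant is licensed; onsets are limited to one consonant).
Inserting the epenthetic vowel yields /ʃ/ → /ʃa/, /d/ → /da/, /v/ → /va/.

ʃadanijwoðvaxɔ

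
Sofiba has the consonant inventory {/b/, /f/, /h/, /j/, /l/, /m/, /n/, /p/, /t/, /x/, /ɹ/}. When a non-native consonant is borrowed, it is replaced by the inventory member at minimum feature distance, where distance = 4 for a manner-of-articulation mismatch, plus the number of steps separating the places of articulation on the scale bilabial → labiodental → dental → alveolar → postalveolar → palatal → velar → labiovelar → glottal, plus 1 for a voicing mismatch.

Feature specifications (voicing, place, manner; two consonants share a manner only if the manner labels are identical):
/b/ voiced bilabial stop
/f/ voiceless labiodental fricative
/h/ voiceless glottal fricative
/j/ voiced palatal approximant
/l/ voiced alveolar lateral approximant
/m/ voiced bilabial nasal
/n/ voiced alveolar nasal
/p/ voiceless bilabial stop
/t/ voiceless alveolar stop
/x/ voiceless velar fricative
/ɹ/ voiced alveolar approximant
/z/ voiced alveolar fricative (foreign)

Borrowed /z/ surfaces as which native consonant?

f

/f/ is closest: same manner (fricative), place distance 2 (alveolar→labiodental), voicing differs (+1); total 3. Next closest is /l/ at distance 4.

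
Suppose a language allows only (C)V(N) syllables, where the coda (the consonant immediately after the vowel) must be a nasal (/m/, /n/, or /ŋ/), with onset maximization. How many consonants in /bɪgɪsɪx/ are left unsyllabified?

Under (C)V(N), the unsyllabifiable consonants are /x/ (only a nasal (/m/, /n/, or /ŋ/) is licensed in coda position; onsets are limited to one consonant).

1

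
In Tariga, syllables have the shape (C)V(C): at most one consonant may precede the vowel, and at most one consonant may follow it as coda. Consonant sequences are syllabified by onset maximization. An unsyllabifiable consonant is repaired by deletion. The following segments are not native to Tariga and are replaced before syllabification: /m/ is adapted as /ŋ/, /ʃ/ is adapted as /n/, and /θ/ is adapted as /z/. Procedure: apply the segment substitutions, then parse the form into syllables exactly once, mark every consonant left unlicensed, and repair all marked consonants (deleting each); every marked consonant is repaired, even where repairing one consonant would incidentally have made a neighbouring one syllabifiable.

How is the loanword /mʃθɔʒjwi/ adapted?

zɔʒwi

Substitution: /m/ → /ŋ/, /ʃ/ → /n/, /θ/ → /z/, giving /ŋnzɔʒjwi/.
Syllabifying with onset maximization leaves /ŋ/, /n/, /j/ stranded (at most one coda consonant is licensed; onsets are limited to one consonant).
Deletion applies to /ŋ/, /n/, /j/.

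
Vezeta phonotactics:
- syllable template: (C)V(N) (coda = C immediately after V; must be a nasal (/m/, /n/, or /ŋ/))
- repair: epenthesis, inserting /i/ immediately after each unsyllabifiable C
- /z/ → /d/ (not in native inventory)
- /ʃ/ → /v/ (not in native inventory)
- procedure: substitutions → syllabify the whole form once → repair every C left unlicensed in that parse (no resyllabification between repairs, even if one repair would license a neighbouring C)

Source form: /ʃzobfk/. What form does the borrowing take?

vidobifiki

Substitution: /ʃ/ → /v/, /z/ → /d/, giving /vdobfk/.
Under (C)V(N), the unsyllabifiable consonants are /v/, /b/, /f/, /k/ (only a nasal (/m/, /n/, or /ŋ/) is licensed in coda position; onsets are limited to one consonant).
Each unlicensed consonant becomes the onset of a new syllable: /v/ → /vi/, /b/ → /bi/, /f/ → /fi/, /k/ → /ki/.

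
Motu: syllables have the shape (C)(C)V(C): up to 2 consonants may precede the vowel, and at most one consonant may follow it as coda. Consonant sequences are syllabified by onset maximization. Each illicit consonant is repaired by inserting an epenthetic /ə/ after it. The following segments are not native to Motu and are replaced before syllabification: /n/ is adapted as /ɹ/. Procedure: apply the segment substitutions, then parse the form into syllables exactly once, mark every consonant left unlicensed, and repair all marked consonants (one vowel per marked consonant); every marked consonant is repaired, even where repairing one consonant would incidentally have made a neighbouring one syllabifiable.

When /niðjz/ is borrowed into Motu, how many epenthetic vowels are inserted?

After substitution the input is /ɹiðjz/.
The unsyllabifiable consonants are /j/, /z/; each receives one epenthetic vowel.

2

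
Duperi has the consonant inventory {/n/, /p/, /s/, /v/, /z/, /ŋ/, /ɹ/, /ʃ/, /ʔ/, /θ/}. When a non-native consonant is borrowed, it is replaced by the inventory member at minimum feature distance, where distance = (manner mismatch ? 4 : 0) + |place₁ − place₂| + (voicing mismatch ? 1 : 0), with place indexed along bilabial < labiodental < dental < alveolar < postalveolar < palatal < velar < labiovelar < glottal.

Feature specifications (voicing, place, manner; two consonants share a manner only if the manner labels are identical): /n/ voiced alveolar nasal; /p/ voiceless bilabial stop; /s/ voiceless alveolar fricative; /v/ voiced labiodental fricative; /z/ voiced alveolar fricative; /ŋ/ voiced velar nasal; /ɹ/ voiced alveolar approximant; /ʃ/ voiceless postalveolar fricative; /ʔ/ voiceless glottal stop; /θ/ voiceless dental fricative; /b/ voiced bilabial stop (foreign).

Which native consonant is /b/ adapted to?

/p/ is closest: same manner (stop), place distance 0 (bilabial→bilabial), voicing differs (+1); total 1. Next closest is /v/ at distance 5.

p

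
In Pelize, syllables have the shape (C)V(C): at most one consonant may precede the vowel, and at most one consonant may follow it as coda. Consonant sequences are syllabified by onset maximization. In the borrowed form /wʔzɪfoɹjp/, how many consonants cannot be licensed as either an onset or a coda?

4

Syllabifying with onset maximization leaves /w/, /ʔ/, /j/, /p/ stranded (at most one coda consonant is licensed; onsets are limited to one consonant).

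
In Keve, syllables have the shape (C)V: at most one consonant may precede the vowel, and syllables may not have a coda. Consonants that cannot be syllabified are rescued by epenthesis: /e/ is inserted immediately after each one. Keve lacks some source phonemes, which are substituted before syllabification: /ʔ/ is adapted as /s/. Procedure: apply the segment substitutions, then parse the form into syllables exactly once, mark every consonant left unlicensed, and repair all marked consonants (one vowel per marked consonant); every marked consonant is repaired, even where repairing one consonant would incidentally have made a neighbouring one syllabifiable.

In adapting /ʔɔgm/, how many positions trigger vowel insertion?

2

After substitution the input is /sɔgm/.
The unsyllabifiable consonants are /g/, /m/; each receives one epenthetic vowel.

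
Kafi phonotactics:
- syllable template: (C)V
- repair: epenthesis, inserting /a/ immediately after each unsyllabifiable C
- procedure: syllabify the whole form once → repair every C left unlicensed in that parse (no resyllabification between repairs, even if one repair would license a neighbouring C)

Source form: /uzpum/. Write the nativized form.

Under (C)V, the unsyllabifiable consonants are /z/, /m/ (no codas are permitted; onsets are limited to one consonant).
Each unlicensed consonant becomes the onset of a new syllable: /z/ → /za/, /m/ → /ma/.

uzapuma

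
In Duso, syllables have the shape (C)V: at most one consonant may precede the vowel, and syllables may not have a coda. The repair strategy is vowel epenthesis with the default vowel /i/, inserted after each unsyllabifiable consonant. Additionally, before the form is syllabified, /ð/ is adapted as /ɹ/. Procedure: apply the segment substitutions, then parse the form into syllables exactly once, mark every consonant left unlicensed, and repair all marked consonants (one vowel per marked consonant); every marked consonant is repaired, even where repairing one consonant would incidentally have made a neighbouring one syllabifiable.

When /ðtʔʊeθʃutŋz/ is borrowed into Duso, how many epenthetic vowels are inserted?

6

After substitution the input is /ɹtʔʊeθʃutŋz/.
The unsyllabifiable consonants are /ɹ/, /t/, /θ/, /t/, /ŋ/, /z/; each receives one epenthetic vowel.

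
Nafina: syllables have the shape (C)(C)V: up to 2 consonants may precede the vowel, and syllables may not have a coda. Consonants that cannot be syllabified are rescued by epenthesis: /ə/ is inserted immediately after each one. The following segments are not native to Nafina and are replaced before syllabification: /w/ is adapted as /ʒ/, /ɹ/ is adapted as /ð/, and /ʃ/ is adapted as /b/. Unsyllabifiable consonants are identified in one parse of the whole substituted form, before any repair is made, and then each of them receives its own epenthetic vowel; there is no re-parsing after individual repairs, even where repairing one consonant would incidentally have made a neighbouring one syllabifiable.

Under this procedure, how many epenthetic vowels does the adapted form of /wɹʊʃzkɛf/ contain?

After substitution the input is /ʒðʊbzkɛf/.
The unsyllabifiable consonants are /b/, /f/; each receives one epenthetic vowel.

2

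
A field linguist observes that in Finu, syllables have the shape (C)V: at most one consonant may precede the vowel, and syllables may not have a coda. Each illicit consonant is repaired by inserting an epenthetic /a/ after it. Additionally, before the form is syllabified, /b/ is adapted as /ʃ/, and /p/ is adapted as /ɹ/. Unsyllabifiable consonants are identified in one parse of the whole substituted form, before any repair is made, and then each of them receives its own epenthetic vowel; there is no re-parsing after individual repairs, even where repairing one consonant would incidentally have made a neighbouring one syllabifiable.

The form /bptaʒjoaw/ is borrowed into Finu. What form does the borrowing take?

Substitution: /b/ → /ʃ/, /p/ → /ɹ/, giving /ʃɹtaʒjoaw/.
Under (C)V, the unsyllabifiable consonants are /ʃ/, /ɹ/, /ʒ/, /w/ (no codas are permitted; onsets are limited to one consonant).
Inserting the epenthetic vowel yields /ʃ/ → /ʃa/, /ɹ/ → /ɹa/, /ʒ/ → /ʒa/, /w/ → /wa/.

ʃaɹataʒajoawa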